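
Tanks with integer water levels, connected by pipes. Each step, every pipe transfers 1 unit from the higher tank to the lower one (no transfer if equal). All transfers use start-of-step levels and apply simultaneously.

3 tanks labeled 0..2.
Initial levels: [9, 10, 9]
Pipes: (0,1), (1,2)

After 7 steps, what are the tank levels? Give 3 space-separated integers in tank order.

Step 1: flows [1->0,1->2] -> levels [10 8 10]
Step 2: flows [0->1,2->1] -> levels [9 10 9]
  -> period-2 cycle: step 2 state = step 0 state
  -> state at step 7: (7-0) mod 2 = 1, same as step 1 -> [10 8 10]

Answer: 10 8 10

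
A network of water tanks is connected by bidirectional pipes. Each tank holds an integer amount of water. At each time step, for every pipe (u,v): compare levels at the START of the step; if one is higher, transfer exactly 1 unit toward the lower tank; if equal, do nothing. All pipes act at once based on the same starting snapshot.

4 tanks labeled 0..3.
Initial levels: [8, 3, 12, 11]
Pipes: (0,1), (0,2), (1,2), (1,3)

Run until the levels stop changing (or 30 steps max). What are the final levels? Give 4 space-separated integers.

Answer: 8 10 8 8

Derivation:
Step 1: flows [0->1,2->0,2->1,3->1] -> levels [8 6 10 10]
Step 2: flows [0->1,2->0,2->1,3->1] -> levels [8 9 8 9]
Step 3: flows [1->0,0=2,1->2,1=3] -> levels [9 7 9 9]
Step 4: flows [0->1,0=2,2->1,3->1] -> levels [8 10 8 8]
Step 5: flows [1->0,0=2,1->2,1->3] -> levels [9 7 9 9]
  -> period-2 cycle: step 5 state = step 3 state; never stabilizes
  -> state at step 30: (30-3) mod 2 = 1, same as step 4 -> [8 10 8 8]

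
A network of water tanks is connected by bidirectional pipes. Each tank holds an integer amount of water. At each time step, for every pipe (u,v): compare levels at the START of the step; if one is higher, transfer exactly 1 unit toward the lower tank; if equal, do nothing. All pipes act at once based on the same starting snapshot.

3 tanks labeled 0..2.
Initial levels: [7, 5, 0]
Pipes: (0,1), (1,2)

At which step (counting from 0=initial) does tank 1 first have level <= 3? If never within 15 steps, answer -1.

Answer: -1

Derivation:
Step 1: flows [0->1,1->2] -> levels [6 5 1]
Step 2: flows [0->1,1->2] -> levels [5 5 2]
Step 3: flows [0=1,1->2] -> levels [5 4 3]
Step 4: flows [0->1,1->2] -> levels [4 4 4]
Step 5: flows [0=1,1=2] -> levels [4 4 4]
  -> stable; tank 1 stays at 4 > 3
Tank 1 never reaches <=3 within 15 steps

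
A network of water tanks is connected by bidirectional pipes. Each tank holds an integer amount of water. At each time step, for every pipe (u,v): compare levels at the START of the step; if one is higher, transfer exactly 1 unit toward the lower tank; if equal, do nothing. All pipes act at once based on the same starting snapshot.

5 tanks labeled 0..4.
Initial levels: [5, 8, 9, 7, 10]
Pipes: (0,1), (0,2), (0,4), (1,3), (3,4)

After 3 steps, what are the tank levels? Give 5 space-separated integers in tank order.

Step 1: flows [1->0,2->0,4->0,1->3,4->3] -> levels [8 6 8 9 8]
Step 2: flows [0->1,0=2,0=4,3->1,3->4] -> levels [7 8 8 7 9]
Step 3: flows [1->0,2->0,4->0,1->3,4->3] -> levels [10 6 7 9 7]

Answer: 10 6 7 9 7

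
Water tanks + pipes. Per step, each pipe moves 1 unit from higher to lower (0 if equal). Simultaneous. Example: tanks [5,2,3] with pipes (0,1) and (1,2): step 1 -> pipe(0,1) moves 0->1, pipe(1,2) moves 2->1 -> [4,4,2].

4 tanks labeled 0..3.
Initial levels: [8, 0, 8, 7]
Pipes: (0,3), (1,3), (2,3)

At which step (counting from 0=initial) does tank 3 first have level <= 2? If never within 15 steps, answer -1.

Answer: -1

Derivation:
Step 1: flows [0->3,3->1,2->3] -> levels [7 1 7 8]
Step 2: flows [3->0,3->1,3->2] -> levels [8 2 8 5]
Step 3: flows [0->3,3->1,2->3] -> levels [7 3 7 6]
Step 4: flows [0->3,3->1,2->3] -> levels [6 4 6 7]
Step 5: flows [3->0,3->1,3->2] -> levels [7 5 7 4]
Step 6: flows [0->3,1->3,2->3] -> levels [6 4 6 7]
  -> period-2 cycle (repeats step 4); tank 3 never drops to <=2
Tank 3 never reaches <=2 within 15 steps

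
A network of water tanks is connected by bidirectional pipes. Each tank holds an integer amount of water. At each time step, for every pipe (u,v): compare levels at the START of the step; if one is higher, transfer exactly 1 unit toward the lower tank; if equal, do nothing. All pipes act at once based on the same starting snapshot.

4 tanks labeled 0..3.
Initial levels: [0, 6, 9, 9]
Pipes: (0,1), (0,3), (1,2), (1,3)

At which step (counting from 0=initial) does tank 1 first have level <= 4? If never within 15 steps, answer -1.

Answer: -1

Derivation:
Step 1: flows [1->0,3->0,2->1,3->1] -> levels [2 7 8 7]
Step 2: flows [1->0,3->0,2->1,1=3] -> levels [4 7 7 6]
Step 3: flows [1->0,3->0,1=2,1->3] -> levels [6 5 7 6]
Step 4: flows [0->1,0=3,2->1,3->1] -> levels [5 8 6 5]
Step 5: flows [1->0,0=3,1->2,1->3] -> levels [6 5 7 6]
  -> period-2 cycle (repeats step 3); tank 1 never drops to <=4
Tank 1 never reaches <=4 within 15 steps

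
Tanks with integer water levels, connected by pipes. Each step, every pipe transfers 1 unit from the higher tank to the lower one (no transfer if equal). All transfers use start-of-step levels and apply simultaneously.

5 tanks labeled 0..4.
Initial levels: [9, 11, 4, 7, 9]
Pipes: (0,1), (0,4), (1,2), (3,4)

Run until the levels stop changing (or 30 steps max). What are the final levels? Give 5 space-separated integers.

Step 1: flows [1->0,0=4,1->2,4->3] -> levels [10 9 5 8 8]
Step 2: flows [0->1,0->4,1->2,3=4] -> levels [8 9 6 8 9]
Step 3: flows [1->0,4->0,1->2,4->3] -> levels [10 7 7 9 7]
Step 4: flows [0->1,0->4,1=2,3->4] -> levels [8 8 7 8 9]
Step 5: flows [0=1,4->0,1->2,4->3] -> levels [9 7 8 9 7]
Step 6: flows [0->1,0->4,2->1,3->4] -> levels [7 9 7 8 9]
Step 7: flows [1->0,4->0,1->2,4->3] -> levels [9 7 8 9 7]
  -> period-2 cycle: step 7 state = step 5 state; never stabilizes
  -> state at step 30: (30-5) mod 2 = 1, same as step 6 -> [7 9 7 8 9]

Answer: 7 9 7 8 9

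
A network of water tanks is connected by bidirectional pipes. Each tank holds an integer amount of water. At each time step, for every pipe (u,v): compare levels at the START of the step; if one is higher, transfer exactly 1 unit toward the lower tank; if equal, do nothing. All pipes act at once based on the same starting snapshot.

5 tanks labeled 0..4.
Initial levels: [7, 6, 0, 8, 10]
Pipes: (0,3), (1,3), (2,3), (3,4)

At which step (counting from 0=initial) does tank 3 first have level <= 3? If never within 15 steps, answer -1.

Step 1: flows [3->0,3->1,3->2,4->3] -> levels [8 7 1 6 9]
Step 2: flows [0->3,1->3,3->2,4->3] -> levels [7 6 2 8 8]
Step 3: flows [3->0,3->1,3->2,3=4] -> levels [8 7 3 5 8]
Step 4: flows [0->3,1->3,3->2,4->3] -> levels [7 6 4 7 7]
Step 5: flows [0=3,3->1,3->2,3=4] -> levels [7 7 5 5 7]
Step 6: flows [0->3,1->3,2=3,4->3] -> levels [6 6 5 8 6]
Step 7: flows [3->0,3->1,3->2,3->4] -> levels [7 7 6 4 7]
Step 8: flows [0->3,1->3,2->3,4->3] -> levels [6 6 5 8 6]
  -> period-2 cycle (repeats step 6); tank 3 never drops to <=3
Tank 3 never reaches <=3 within 15 steps

Answer: -1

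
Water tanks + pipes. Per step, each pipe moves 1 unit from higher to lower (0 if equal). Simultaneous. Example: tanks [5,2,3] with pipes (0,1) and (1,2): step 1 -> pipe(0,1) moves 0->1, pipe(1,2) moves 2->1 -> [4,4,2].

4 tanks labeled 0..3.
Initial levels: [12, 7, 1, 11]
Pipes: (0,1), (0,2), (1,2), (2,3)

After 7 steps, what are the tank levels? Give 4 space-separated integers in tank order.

Step 1: flows [0->1,0->2,1->2,3->2] -> levels [10 7 4 10]
Step 2: flows [0->1,0->2,1->2,3->2] -> levels [8 7 7 9]
Step 3: flows [0->1,0->2,1=2,3->2] -> levels [6 8 9 8]
Step 4: flows [1->0,2->0,2->1,2->3] -> levels [8 8 6 9]
Step 5: flows [0=1,0->2,1->2,3->2] -> levels [7 7 9 8]
Step 6: flows [0=1,2->0,2->1,2->3] -> levels [8 8 6 9]
  -> period-2 cycle: step 6 state = step 4 state
  -> state at step 7: (7-4) mod 2 = 1, same as step 5 -> [7 7 9 8]

Answer: 7 7 9 8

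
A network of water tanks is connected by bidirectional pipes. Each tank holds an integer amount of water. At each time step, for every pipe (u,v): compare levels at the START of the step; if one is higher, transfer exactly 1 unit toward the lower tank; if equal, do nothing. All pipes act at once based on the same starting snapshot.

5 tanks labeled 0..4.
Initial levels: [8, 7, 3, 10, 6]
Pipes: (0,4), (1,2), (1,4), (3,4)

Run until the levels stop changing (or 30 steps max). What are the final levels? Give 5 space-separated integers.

Step 1: flows [0->4,1->2,1->4,3->4] -> levels [7 5 4 9 9]
Step 2: flows [4->0,1->2,4->1,3=4] -> levels [8 5 5 9 7]
Step 3: flows [0->4,1=2,4->1,3->4] -> levels [7 6 5 8 8]
Step 4: flows [4->0,1->2,4->1,3=4] -> levels [8 6 6 8 6]
Step 5: flows [0->4,1=2,1=4,3->4] -> levels [7 6 6 7 8]
Step 6: flows [4->0,1=2,4->1,4->3] -> levels [8 7 6 8 5]
Step 7: flows [0->4,1->2,1->4,3->4] -> levels [7 5 7 7 8]
Step 8: flows [4->0,2->1,4->1,4->3] -> levels [8 7 6 8 5]
  -> period-2 cycle: step 8 state = step 6 state; never stabilizes
  -> state at step 30: (30-6) mod 2 = 0, same as step 6 -> [8 7 6 8 5]

Answer: 8 7 6 8 5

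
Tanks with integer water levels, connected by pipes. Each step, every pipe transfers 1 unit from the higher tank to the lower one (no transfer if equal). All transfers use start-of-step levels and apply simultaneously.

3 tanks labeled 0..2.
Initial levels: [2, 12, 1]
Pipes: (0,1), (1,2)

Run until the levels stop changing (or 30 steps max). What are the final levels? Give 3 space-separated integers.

Step 1: flows [1->0,1->2] -> levels [3 10 2]
Step 2: flows [1->0,1->2] -> levels [4 8 3]
Step 3: flows [1->0,1->2] -> levels [5 6 4]
Step 4: flows [1->0,1->2] -> levels [6 4 5]
Step 5: flows [0->1,2->1] -> levels [5 6 4]
  -> period-2 cycle: step 5 state = step 3 state; never stabilizes
  -> state at step 30: (30-3) mod 2 = 1, same as step 4 -> [6 4 5]

Answer: 6 4 5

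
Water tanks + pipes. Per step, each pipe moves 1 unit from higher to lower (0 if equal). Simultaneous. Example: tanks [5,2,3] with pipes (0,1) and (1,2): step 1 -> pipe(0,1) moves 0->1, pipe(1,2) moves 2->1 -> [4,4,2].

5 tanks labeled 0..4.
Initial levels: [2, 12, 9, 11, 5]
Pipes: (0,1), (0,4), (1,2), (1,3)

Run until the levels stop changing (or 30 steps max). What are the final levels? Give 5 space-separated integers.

Answer: 8 6 9 9 7

Derivation:
Step 1: flows [1->0,4->0,1->2,1->3] -> levels [4 9 10 12 4]
Step 2: flows [1->0,0=4,2->1,3->1] -> levels [5 10 9 11 4]
Step 3: flows [1->0,0->4,1->2,3->1] -> levels [5 9 10 10 5]
Step 4: flows [1->0,0=4,2->1,3->1] -> levels [6 10 9 9 5]
Step 5: flows [1->0,0->4,1->2,1->3] -> levels [6 7 10 10 6]
Step 6: flows [1->0,0=4,2->1,3->1] -> levels [7 8 9 9 6]
Step 7: flows [1->0,0->4,2->1,3->1] -> levels [7 9 8 8 7]
Step 8: flows [1->0,0=4,1->2,1->3] -> levels [8 6 9 9 7]
Step 9: flows [0->1,0->4,2->1,3->1] -> levels [6 9 8 8 8]
Step 10: flows [1->0,4->0,1->2,1->3] -> levels [8 6 9 9 7]
  -> period-2 cycle: step 10 state = step 8 state; never stabilizes
  -> state at step 30: (30-8) mod 2 = 0, same as step 8 -> [8 6 9 9 7]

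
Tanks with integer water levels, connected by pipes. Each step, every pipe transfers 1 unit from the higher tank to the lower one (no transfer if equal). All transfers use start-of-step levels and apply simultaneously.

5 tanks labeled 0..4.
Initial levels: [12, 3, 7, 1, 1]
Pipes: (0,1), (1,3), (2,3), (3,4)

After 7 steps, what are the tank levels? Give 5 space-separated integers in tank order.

Step 1: flows [0->1,1->3,2->3,3=4] -> levels [11 3 6 3 1]
Step 2: flows [0->1,1=3,2->3,3->4] -> levels [10 4 5 3 2]
Step 3: flows [0->1,1->3,2->3,3->4] -> levels [9 4 4 4 3]
Step 4: flows [0->1,1=3,2=3,3->4] -> levels [8 5 4 3 4]
Step 5: flows [0->1,1->3,2->3,4->3] -> levels [7 5 3 6 3]
Step 6: flows [0->1,3->1,3->2,3->4] -> levels [6 7 4 3 4]
Step 7: flows [1->0,1->3,2->3,4->3] -> levels [7 5 3 6 3]

Answer: 7 5 3 6 3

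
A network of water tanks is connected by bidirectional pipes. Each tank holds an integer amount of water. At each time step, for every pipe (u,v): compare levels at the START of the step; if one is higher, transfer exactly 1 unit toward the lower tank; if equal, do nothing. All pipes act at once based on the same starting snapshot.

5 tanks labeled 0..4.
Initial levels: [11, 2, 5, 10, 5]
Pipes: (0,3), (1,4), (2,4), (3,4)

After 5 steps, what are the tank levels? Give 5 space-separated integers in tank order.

Answer: 8 6 6 8 5

Derivation:
Step 1: flows [0->3,4->1,2=4,3->4] -> levels [10 3 5 10 5]
Step 2: flows [0=3,4->1,2=4,3->4] -> levels [10 4 5 9 5]
Step 3: flows [0->3,4->1,2=4,3->4] -> levels [9 5 5 9 5]
Step 4: flows [0=3,1=4,2=4,3->4] -> levels [9 5 5 8 6]
Step 5: flows [0->3,4->1,4->2,3->4] -> levels [8 6 6 8 5]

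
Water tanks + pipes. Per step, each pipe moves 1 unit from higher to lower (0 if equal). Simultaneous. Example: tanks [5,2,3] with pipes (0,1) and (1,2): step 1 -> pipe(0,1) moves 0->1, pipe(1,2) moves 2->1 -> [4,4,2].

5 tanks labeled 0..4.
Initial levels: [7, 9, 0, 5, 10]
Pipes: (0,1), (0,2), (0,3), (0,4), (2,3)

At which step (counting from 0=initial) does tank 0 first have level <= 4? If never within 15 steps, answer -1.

Step 1: flows [1->0,0->2,0->3,4->0,3->2] -> levels [7 8 2 5 9]
Step 2: flows [1->0,0->2,0->3,4->0,3->2] -> levels [7 7 4 5 8]
Step 3: flows [0=1,0->2,0->3,4->0,3->2] -> levels [6 7 6 5 7]
Step 4: flows [1->0,0=2,0->3,4->0,2->3] -> levels [7 6 5 7 6]
Step 5: flows [0->1,0->2,0=3,0->4,3->2] -> levels [4 7 7 6 7]
Tank 0 first reaches <=4 at step 5

Answer: 5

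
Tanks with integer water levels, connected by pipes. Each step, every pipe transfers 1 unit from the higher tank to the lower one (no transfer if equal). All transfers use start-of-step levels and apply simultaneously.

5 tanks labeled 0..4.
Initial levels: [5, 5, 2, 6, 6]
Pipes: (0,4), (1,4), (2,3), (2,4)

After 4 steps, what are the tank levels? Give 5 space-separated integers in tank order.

Answer: 5 5 3 5 6

Derivation:
Step 1: flows [4->0,4->1,3->2,4->2] -> levels [6 6 4 5 3]
Step 2: flows [0->4,1->4,3->2,2->4] -> levels [5 5 4 4 6]
Step 3: flows [4->0,4->1,2=3,4->2] -> levels [6 6 5 4 3]
Step 4: flows [0->4,1->4,2->3,2->4] -> levels [5 5 3 5 6]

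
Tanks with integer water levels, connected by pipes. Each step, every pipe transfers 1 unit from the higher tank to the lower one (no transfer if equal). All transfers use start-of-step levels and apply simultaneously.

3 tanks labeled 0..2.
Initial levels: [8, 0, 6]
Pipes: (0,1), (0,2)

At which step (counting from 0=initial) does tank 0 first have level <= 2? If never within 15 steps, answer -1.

Answer: -1

Derivation:
Step 1: flows [0->1,0->2] -> levels [6 1 7]
Step 2: flows [0->1,2->0] -> levels [6 2 6]
Step 3: flows [0->1,0=2] -> levels [5 3 6]
Step 4: flows [0->1,2->0] -> levels [5 4 5]
Step 5: flows [0->1,0=2] -> levels [4 5 5]
Step 6: flows [1->0,2->0] -> levels [6 4 4]
Step 7: flows [0->1,0->2] -> levels [4 5 5]
  -> period-2 cycle (repeats step 5); tank 0 never drops to <=2
Tank 0 never reaches <=2 within 15 steps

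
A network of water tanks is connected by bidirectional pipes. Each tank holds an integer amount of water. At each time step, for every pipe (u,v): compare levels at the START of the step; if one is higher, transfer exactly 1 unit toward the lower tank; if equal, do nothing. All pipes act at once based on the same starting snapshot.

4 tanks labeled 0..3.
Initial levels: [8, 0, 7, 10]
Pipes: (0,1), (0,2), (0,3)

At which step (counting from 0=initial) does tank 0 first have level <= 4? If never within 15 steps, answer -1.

Step 1: flows [0->1,0->2,3->0] -> levels [7 1 8 9]
Step 2: flows [0->1,2->0,3->0] -> levels [8 2 7 8]
Step 3: flows [0->1,0->2,0=3] -> levels [6 3 8 8]
Step 4: flows [0->1,2->0,3->0] -> levels [7 4 7 7]
Step 5: flows [0->1,0=2,0=3] -> levels [6 5 7 7]
Step 6: flows [0->1,2->0,3->0] -> levels [7 6 6 6]
Step 7: flows [0->1,0->2,0->3] -> levels [4 7 7 7]
Tank 0 first reaches <=4 at step 7

Answer: 7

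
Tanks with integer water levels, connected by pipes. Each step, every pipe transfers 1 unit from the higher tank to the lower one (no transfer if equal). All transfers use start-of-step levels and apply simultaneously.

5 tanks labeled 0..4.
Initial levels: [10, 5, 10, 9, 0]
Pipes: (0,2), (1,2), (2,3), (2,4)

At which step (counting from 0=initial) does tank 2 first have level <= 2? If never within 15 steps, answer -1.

Answer: -1

Derivation:
Step 1: flows [0=2,2->1,2->3,2->4] -> levels [10 6 7 10 1]
Step 2: flows [0->2,2->1,3->2,2->4] -> levels [9 7 7 9 2]
Step 3: flows [0->2,1=2,3->2,2->4] -> levels [8 7 8 8 3]
Step 4: flows [0=2,2->1,2=3,2->4] -> levels [8 8 6 8 4]
Step 5: flows [0->2,1->2,3->2,2->4] -> levels [7 7 8 7 5]
Step 6: flows [2->0,2->1,2->3,2->4] -> levels [8 8 4 8 6]
Step 7: flows [0->2,1->2,3->2,4->2] -> levels [7 7 8 7 5]
  -> period-2 cycle (repeats step 5); tank 2 never drops to <=2
Tank 2 never reaches <=2 within 15 steps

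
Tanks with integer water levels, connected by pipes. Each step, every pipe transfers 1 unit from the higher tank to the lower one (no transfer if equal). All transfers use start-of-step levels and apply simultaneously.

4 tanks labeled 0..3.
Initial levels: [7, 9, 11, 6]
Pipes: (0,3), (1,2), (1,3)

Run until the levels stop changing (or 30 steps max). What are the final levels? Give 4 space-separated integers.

Step 1: flows [0->3,2->1,1->3] -> levels [6 9 10 8]
Step 2: flows [3->0,2->1,1->3] -> levels [7 9 9 8]
Step 3: flows [3->0,1=2,1->3] -> levels [8 8 9 8]
Step 4: flows [0=3,2->1,1=3] -> levels [8 9 8 8]
Step 5: flows [0=3,1->2,1->3] -> levels [8 7 9 9]
Step 6: flows [3->0,2->1,3->1] -> levels [9 9 8 7]
Step 7: flows [0->3,1->2,1->3] -> levels [8 7 9 9]
  -> period-2 cycle: step 7 state = step 5 state; never stabilizes
  -> state at step 30: (30-5) mod 2 = 1, same as step 6 -> [9 9 8 7]

Answer: 9 9 8 7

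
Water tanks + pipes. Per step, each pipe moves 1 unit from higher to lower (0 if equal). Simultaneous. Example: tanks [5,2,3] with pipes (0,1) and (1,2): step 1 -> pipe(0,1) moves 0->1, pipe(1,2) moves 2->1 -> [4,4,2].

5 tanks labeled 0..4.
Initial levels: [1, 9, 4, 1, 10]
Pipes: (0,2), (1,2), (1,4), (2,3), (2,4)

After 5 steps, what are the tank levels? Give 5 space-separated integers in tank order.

Step 1: flows [2->0,1->2,4->1,2->3,4->2] -> levels [2 9 4 2 8]
Step 2: flows [2->0,1->2,1->4,2->3,4->2] -> levels [3 7 4 3 8]
Step 3: flows [2->0,1->2,4->1,2->3,4->2] -> levels [4 7 4 4 6]
Step 4: flows [0=2,1->2,1->4,2=3,4->2] -> levels [4 5 6 4 6]
Step 5: flows [2->0,2->1,4->1,2->3,2=4] -> levels [5 7 3 5 5]

Answer: 5 7 3 5 5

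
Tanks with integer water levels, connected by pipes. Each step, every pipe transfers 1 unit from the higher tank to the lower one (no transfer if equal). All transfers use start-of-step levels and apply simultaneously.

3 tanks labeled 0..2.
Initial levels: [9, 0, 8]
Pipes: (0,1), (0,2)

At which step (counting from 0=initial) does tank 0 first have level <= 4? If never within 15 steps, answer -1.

Step 1: flows [0->1,0->2] -> levels [7 1 9]
Step 2: flows [0->1,2->0] -> levels [7 2 8]
Step 3: flows [0->1,2->0] -> levels [7 3 7]
Step 4: flows [0->1,0=2] -> levels [6 4 7]
Step 5: flows [0->1,2->0] -> levels [6 5 6]
Step 6: flows [0->1,0=2] -> levels [5 6 6]
Step 7: flows [1->0,2->0] -> levels [7 5 5]
Step 8: flows [0->1,0->2] -> levels [5 6 6]
  -> period-2 cycle (repeats step 6); tank 0 never drops to <=4
Tank 0 never reaches <=4 within 15 steps

Answer: -1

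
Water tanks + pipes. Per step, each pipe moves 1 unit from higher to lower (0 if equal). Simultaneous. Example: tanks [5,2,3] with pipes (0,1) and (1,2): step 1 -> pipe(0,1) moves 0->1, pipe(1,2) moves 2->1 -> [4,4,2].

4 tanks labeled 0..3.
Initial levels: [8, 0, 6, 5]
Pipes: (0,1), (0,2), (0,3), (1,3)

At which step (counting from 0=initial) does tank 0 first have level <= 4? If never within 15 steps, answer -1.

Answer: 3

Derivation:
Step 1: flows [0->1,0->2,0->3,3->1] -> levels [5 2 7 5]
Step 2: flows [0->1,2->0,0=3,3->1] -> levels [5 4 6 4]
Step 3: flows [0->1,2->0,0->3,1=3] -> levels [4 5 5 5]
Tank 0 first reaches <=4 at step 3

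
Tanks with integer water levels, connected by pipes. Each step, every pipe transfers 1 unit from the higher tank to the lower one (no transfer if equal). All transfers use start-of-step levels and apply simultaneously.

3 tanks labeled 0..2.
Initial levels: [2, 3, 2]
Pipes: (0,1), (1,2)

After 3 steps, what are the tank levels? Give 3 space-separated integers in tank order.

Answer: 3 1 3

Derivation:
Step 1: flows [1->0,1->2] -> levels [3 1 3]
Step 2: flows [0->1,2->1] -> levels [2 3 2]
  -> period-2 cycle: step 2 state = step 0 state
  -> state at step 3: (3-0) mod 2 = 1, same as step 1 -> [3 1 3]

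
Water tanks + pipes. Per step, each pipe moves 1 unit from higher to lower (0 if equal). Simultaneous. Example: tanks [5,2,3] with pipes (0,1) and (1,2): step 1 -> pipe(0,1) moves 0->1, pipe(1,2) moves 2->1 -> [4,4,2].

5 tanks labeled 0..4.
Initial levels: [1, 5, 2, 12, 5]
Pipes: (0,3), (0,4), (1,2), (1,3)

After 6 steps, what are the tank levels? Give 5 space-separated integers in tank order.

Answer: 6 6 5 4 4

Derivation:
Step 1: flows [3->0,4->0,1->2,3->1] -> levels [3 5 3 10 4]
Step 2: flows [3->0,4->0,1->2,3->1] -> levels [5 5 4 8 3]
Step 3: flows [3->0,0->4,1->2,3->1] -> levels [5 5 5 6 4]
Step 4: flows [3->0,0->4,1=2,3->1] -> levels [5 6 5 4 5]
Step 5: flows [0->3,0=4,1->2,1->3] -> levels [4 4 6 6 5]
Step 6: flows [3->0,4->0,2->1,3->1] -> levels [6 6 5 4 4]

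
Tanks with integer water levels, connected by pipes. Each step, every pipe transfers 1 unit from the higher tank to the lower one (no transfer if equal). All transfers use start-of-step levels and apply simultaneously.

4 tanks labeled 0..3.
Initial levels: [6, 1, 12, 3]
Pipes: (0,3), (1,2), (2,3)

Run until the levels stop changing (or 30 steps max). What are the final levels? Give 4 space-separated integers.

Answer: 5 6 4 7

Derivation:
Step 1: flows [0->3,2->1,2->3] -> levels [5 2 10 5]
Step 2: flows [0=3,2->1,2->3] -> levels [5 3 8 6]
Step 3: flows [3->0,2->1,2->3] -> levels [6 4 6 6]
Step 4: flows [0=3,2->1,2=3] -> levels [6 5 5 6]
Step 5: flows [0=3,1=2,3->2] -> levels [6 5 6 5]
Step 6: flows [0->3,2->1,2->3] -> levels [5 6 4 7]
Step 7: flows [3->0,1->2,3->2] -> levels [6 5 6 5]
  -> period-2 cycle: step 7 state = step 5 state; never stabilizes
  -> state at step 30: (30-5) mod 2 = 1, same as step 6 -> [5 6 4 7]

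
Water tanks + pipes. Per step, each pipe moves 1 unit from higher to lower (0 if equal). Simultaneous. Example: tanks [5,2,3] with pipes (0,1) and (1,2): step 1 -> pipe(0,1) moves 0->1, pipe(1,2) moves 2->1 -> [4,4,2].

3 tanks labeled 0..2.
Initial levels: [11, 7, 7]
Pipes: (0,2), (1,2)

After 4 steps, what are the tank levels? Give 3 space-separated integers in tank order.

Answer: 9 9 7

Derivation:
Step 1: flows [0->2,1=2] -> levels [10 7 8]
Step 2: flows [0->2,2->1] -> levels [9 8 8]
Step 3: flows [0->2,1=2] -> levels [8 8 9]
Step 4: flows [2->0,2->1] -> levels [9 9 7]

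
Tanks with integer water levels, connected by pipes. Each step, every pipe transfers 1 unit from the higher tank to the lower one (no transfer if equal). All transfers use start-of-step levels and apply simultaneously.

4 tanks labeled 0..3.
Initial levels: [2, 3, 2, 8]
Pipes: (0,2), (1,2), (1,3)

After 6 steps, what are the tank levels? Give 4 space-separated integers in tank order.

Step 1: flows [0=2,1->2,3->1] -> levels [2 3 3 7]
Step 2: flows [2->0,1=2,3->1] -> levels [3 4 2 6]
Step 3: flows [0->2,1->2,3->1] -> levels [2 4 4 5]
Step 4: flows [2->0,1=2,3->1] -> levels [3 5 3 4]
Step 5: flows [0=2,1->2,1->3] -> levels [3 3 4 5]
Step 6: flows [2->0,2->1,3->1] -> levels [4 5 2 4]

Answer: 4 5 2 4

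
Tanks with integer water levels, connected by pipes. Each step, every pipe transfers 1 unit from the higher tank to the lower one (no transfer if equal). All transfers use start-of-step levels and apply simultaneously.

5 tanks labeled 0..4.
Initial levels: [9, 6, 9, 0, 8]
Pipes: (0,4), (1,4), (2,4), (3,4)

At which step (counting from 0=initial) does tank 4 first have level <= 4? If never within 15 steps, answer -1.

Step 1: flows [0->4,4->1,2->4,4->3] -> levels [8 7 8 1 8]
Step 2: flows [0=4,4->1,2=4,4->3] -> levels [8 8 8 2 6]
Step 3: flows [0->4,1->4,2->4,4->3] -> levels [7 7 7 3 8]
Step 4: flows [4->0,4->1,4->2,4->3] -> levels [8 8 8 4 4]
Tank 4 first reaches <=4 at step 4

Answer: 4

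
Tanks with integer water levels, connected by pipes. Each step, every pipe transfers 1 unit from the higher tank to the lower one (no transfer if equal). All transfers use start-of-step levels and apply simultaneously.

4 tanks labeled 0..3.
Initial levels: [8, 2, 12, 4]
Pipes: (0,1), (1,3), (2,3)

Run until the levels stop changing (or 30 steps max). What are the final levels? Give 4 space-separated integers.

Step 1: flows [0->1,3->1,2->3] -> levels [7 4 11 4]
Step 2: flows [0->1,1=3,2->3] -> levels [6 5 10 5]
Step 3: flows [0->1,1=3,2->3] -> levels [5 6 9 6]
Step 4: flows [1->0,1=3,2->3] -> levels [6 5 8 7]
Step 5: flows [0->1,3->1,2->3] -> levels [5 7 7 7]
Step 6: flows [1->0,1=3,2=3] -> levels [6 6 7 7]
Step 7: flows [0=1,3->1,2=3] -> levels [6 7 7 6]
Step 8: flows [1->0,1->3,2->3] -> levels [7 5 6 8]
Step 9: flows [0->1,3->1,3->2] -> levels [6 7 7 6]
  -> period-2 cycle: step 9 state = step 7 state; never stabilizes
  -> state at step 30: (30-7) mod 2 = 1, same as step 8 -> [7 5 6 8]

Answer: 7 5 6 8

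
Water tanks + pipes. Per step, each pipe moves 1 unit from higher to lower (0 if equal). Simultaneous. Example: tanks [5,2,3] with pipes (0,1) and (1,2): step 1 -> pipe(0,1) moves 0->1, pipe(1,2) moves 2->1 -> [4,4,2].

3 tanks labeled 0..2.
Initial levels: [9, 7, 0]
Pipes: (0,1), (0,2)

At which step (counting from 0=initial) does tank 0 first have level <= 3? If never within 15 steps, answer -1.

Step 1: flows [0->1,0->2] -> levels [7 8 1]
Step 2: flows [1->0,0->2] -> levels [7 7 2]
Step 3: flows [0=1,0->2] -> levels [6 7 3]
Step 4: flows [1->0,0->2] -> levels [6 6 4]
Step 5: flows [0=1,0->2] -> levels [5 6 5]
Step 6: flows [1->0,0=2] -> levels [6 5 5]
Step 7: flows [0->1,0->2] -> levels [4 6 6]
Step 8: flows [1->0,2->0] -> levels [6 5 5]
  -> period-2 cycle (repeats step 6); tank 0 never drops to <=3
Tank 0 never reaches <=3 within 15 steps

Answer: -1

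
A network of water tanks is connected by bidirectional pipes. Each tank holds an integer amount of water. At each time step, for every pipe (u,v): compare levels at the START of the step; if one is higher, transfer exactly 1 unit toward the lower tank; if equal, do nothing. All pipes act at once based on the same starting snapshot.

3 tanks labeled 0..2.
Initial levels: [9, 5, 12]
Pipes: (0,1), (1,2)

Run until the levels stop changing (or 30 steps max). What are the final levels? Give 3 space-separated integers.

Answer: 9 8 9

Derivation:
Step 1: flows [0->1,2->1] -> levels [8 7 11]
Step 2: flows [0->1,2->1] -> levels [7 9 10]
Step 3: flows [1->0,2->1] -> levels [8 9 9]
Step 4: flows [1->0,1=2] -> levels [9 8 9]
Step 5: flows [0->1,2->1] -> levels [8 10 8]
Step 6: flows [1->0,1->2] -> levels [9 8 9]
  -> period-2 cycle: step 6 state = step 4 state; never stabilizes
  -> state at step 30: (30-4) mod 2 = 0, same as step 4 -> [9 8 9]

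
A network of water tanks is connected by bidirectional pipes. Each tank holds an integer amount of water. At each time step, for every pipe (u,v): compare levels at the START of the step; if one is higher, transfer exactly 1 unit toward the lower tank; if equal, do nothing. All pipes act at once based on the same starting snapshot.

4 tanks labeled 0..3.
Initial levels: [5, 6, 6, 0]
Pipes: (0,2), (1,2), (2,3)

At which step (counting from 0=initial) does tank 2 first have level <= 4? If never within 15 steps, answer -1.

Answer: 1

Derivation:
Step 1: flows [2->0,1=2,2->3] -> levels [6 6 4 1]
Tank 2 first reaches <=4 at step 1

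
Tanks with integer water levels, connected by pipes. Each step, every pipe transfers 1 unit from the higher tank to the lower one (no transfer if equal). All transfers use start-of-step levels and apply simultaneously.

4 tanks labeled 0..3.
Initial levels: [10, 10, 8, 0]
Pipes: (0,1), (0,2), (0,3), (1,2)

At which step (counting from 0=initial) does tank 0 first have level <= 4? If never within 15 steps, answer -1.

Answer: -1

Derivation:
Step 1: flows [0=1,0->2,0->3,1->2] -> levels [8 9 10 1]
Step 2: flows [1->0,2->0,0->3,2->1] -> levels [9 9 8 2]
Step 3: flows [0=1,0->2,0->3,1->2] -> levels [7 8 10 3]
Step 4: flows [1->0,2->0,0->3,2->1] -> levels [8 8 8 4]
Step 5: flows [0=1,0=2,0->3,1=2] -> levels [7 8 8 5]
Step 6: flows [1->0,2->0,0->3,1=2] -> levels [8 7 7 6]
Step 7: flows [0->1,0->2,0->3,1=2] -> levels [5 8 8 7]
Step 8: flows [1->0,2->0,3->0,1=2] -> levels [8 7 7 6]
  -> period-2 cycle (repeats step 6); tank 0 never drops to <=4
Tank 0 never reaches <=4 within 15 steps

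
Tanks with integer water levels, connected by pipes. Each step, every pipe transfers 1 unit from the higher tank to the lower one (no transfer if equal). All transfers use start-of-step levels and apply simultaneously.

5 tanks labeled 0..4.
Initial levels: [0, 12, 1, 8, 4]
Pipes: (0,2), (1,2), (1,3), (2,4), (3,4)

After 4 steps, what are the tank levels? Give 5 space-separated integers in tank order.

Step 1: flows [2->0,1->2,1->3,4->2,3->4] -> levels [1 10 2 8 4]
Step 2: flows [2->0,1->2,1->3,4->2,3->4] -> levels [2 8 3 8 4]
Step 3: flows [2->0,1->2,1=3,4->2,3->4] -> levels [3 7 4 7 4]
Step 4: flows [2->0,1->2,1=3,2=4,3->4] -> levels [4 6 4 6 5]

Answer: 4 6 4 6 5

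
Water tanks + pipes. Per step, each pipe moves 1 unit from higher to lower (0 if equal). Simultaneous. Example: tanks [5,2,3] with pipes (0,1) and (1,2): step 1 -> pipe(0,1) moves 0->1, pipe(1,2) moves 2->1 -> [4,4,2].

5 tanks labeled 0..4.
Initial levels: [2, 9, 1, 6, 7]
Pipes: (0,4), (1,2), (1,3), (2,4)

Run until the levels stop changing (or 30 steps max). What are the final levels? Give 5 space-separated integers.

Answer: 5 5 6 6 3

Derivation:
Step 1: flows [4->0,1->2,1->3,4->2] -> levels [3 7 3 7 5]
Step 2: flows [4->0,1->2,1=3,4->2] -> levels [4 6 5 7 3]
Step 3: flows [0->4,1->2,3->1,2->4] -> levels [3 6 5 6 5]
Step 4: flows [4->0,1->2,1=3,2=4] -> levels [4 5 6 6 4]
Step 5: flows [0=4,2->1,3->1,2->4] -> levels [4 7 4 5 5]
Step 6: flows [4->0,1->2,1->3,4->2] -> levels [5 5 6 6 3]
Step 7: flows [0->4,2->1,3->1,2->4] -> levels [4 7 4 5 5]
  -> period-2 cycle: step 7 state = step 5 state; never stabilizes
  -> state at step 30: (30-5) mod 2 = 1, same as step 6 -> [5 5 6 6 3]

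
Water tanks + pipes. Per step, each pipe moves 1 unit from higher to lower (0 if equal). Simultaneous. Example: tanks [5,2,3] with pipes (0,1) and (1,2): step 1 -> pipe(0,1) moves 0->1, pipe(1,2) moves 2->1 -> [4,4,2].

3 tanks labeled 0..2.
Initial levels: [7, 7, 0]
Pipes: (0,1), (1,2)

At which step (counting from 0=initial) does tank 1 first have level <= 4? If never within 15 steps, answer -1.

Step 1: flows [0=1,1->2] -> levels [7 6 1]
Step 2: flows [0->1,1->2] -> levels [6 6 2]
Step 3: flows [0=1,1->2] -> levels [6 5 3]
Step 4: flows [0->1,1->2] -> levels [5 5 4]
Step 5: flows [0=1,1->2] -> levels [5 4 5]
Tank 1 first reaches <=4 at step 5

Answer: 5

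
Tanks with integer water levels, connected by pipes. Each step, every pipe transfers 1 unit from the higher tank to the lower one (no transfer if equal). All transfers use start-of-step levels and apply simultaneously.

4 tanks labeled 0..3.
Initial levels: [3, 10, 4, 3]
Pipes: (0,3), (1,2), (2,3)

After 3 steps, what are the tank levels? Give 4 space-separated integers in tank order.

Answer: 3 7 5 5

Derivation:
Step 1: flows [0=3,1->2,2->3] -> levels [3 9 4 4]
Step 2: flows [3->0,1->2,2=3] -> levels [4 8 5 3]
Step 3: flows [0->3,1->2,2->3] -> levels [3 7 5 5]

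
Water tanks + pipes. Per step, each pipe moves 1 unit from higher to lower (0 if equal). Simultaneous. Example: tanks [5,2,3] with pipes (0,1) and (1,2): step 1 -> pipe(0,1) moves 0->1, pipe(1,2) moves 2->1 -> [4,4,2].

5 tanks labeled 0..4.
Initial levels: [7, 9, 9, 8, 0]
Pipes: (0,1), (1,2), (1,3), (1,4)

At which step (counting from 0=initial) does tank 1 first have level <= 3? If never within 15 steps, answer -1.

Answer: -1

Derivation:
Step 1: flows [1->0,1=2,1->3,1->4] -> levels [8 6 9 9 1]
Step 2: flows [0->1,2->1,3->1,1->4] -> levels [7 8 8 8 2]
Step 3: flows [1->0,1=2,1=3,1->4] -> levels [8 6 8 8 3]
Step 4: flows [0->1,2->1,3->1,1->4] -> levels [7 8 7 7 4]
Step 5: flows [1->0,1->2,1->3,1->4] -> levels [8 4 8 8 5]
Step 6: flows [0->1,2->1,3->1,4->1] -> levels [7 8 7 7 4]
  -> period-2 cycle (repeats step 4); tank 1 never drops to <=3
Tank 1 never reaches <=3 within 15 steps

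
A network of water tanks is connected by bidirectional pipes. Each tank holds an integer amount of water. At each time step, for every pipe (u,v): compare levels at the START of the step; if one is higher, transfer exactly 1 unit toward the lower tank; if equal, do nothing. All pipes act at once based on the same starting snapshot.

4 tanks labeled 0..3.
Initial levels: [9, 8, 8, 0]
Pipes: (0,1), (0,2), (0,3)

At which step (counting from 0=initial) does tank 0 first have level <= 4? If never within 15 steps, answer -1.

Step 1: flows [0->1,0->2,0->3] -> levels [6 9 9 1]
Step 2: flows [1->0,2->0,0->3] -> levels [7 8 8 2]
Step 3: flows [1->0,2->0,0->3] -> levels [8 7 7 3]
Step 4: flows [0->1,0->2,0->3] -> levels [5 8 8 4]
Step 5: flows [1->0,2->0,0->3] -> levels [6 7 7 5]
Step 6: flows [1->0,2->0,0->3] -> levels [7 6 6 6]
Step 7: flows [0->1,0->2,0->3] -> levels [4 7 7 7]
Tank 0 first reaches <=4 at step 7

Answer: 7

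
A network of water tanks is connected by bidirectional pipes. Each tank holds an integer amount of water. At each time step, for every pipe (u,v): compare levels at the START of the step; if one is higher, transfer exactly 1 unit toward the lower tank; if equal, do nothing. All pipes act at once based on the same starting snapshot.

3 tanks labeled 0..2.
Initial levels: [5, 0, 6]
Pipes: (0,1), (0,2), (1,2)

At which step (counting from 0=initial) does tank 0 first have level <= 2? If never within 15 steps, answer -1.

Answer: -1

Derivation:
Step 1: flows [0->1,2->0,2->1] -> levels [5 2 4]
Step 2: flows [0->1,0->2,2->1] -> levels [3 4 4]
Step 3: flows [1->0,2->0,1=2] -> levels [5 3 3]
Step 4: flows [0->1,0->2,1=2] -> levels [3 4 4]
  -> period-2 cycle (repeats step 2); tank 0 never drops to <=2
Tank 0 never reaches <=2 within 15 steps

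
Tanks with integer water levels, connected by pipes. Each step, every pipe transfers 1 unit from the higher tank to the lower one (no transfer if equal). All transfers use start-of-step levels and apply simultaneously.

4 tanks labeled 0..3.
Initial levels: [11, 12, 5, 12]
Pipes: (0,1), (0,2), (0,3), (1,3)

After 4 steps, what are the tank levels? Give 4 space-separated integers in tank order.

Step 1: flows [1->0,0->2,3->0,1=3] -> levels [12 11 6 11]
Step 2: flows [0->1,0->2,0->3,1=3] -> levels [9 12 7 12]
Step 3: flows [1->0,0->2,3->0,1=3] -> levels [10 11 8 11]
Step 4: flows [1->0,0->2,3->0,1=3] -> levels [11 10 9 10]

Answer: 11 10 9 10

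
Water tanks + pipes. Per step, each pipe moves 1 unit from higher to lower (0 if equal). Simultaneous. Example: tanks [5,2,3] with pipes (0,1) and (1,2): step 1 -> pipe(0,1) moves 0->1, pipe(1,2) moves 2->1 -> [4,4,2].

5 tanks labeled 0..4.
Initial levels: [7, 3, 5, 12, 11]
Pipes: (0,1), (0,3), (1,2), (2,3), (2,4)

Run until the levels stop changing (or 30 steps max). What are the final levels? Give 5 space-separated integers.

Step 1: flows [0->1,3->0,2->1,3->2,4->2] -> levels [7 5 6 10 10]
Step 2: flows [0->1,3->0,2->1,3->2,4->2] -> levels [7 7 7 8 9]
Step 3: flows [0=1,3->0,1=2,3->2,4->2] -> levels [8 7 9 6 8]
Step 4: flows [0->1,0->3,2->1,2->3,2->4] -> levels [6 9 6 8 9]
Step 5: flows [1->0,3->0,1->2,3->2,4->2] -> levels [8 7 9 6 8]
  -> period-2 cycle: step 5 state = step 3 state; never stabilizes
  -> state at step 30: (30-3) mod 2 = 1, same as step 4 -> [6 9 6 8 9]

Answer: 6 9 6 8 9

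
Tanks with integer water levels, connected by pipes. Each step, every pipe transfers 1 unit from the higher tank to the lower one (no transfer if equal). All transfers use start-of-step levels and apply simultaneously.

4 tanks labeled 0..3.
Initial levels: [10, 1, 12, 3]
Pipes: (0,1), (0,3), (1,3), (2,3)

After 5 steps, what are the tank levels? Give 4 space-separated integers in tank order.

Answer: 6 6 7 7

Derivation:
Step 1: flows [0->1,0->3,3->1,2->3] -> levels [8 3 11 4]
Step 2: flows [0->1,0->3,3->1,2->3] -> levels [6 5 10 5]
Step 3: flows [0->1,0->3,1=3,2->3] -> levels [4 6 9 7]
Step 4: flows [1->0,3->0,3->1,2->3] -> levels [6 6 8 6]
Step 5: flows [0=1,0=3,1=3,2->3] -> levels [6 6 7 7]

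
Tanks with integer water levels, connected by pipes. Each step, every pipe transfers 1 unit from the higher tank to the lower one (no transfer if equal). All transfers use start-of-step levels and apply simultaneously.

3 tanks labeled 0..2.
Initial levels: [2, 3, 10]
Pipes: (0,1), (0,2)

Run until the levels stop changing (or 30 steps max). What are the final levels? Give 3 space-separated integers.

Answer: 5 5 5

Derivation:
Step 1: flows [1->0,2->0] -> levels [4 2 9]
Step 2: flows [0->1,2->0] -> levels [4 3 8]
Step 3: flows [0->1,2->0] -> levels [4 4 7]
Step 4: flows [0=1,2->0] -> levels [5 4 6]
Step 5: flows [0->1,2->0] -> levels [5 5 5]
Step 6: flows [0=1,0=2] -> levels [5 5 5]
  -> stable (no change)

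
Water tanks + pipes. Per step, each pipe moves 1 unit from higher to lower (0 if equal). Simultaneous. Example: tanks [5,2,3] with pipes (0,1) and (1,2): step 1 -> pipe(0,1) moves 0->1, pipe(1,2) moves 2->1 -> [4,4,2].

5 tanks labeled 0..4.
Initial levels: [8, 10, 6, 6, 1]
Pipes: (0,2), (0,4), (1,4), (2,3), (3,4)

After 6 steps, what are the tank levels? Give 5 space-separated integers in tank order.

Step 1: flows [0->2,0->4,1->4,2=3,3->4] -> levels [6 9 7 5 4]
Step 2: flows [2->0,0->4,1->4,2->3,3->4] -> levels [6 8 5 5 7]
Step 3: flows [0->2,4->0,1->4,2=3,4->3] -> levels [6 7 6 6 6]
Step 4: flows [0=2,0=4,1->4,2=3,3=4] -> levels [6 6 6 6 7]
Step 5: flows [0=2,4->0,4->1,2=3,4->3] -> levels [7 7 6 7 4]
Step 6: flows [0->2,0->4,1->4,3->2,3->4] -> levels [5 6 8 5 7]

Answer: 5 6 8 5 7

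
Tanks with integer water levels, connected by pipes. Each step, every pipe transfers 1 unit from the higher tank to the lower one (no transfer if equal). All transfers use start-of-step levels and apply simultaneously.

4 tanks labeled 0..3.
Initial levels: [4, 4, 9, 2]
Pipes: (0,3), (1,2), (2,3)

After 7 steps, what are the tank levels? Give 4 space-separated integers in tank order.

Answer: 4 5 4 6

Derivation:
Step 1: flows [0->3,2->1,2->3] -> levels [3 5 7 4]
Step 2: flows [3->0,2->1,2->3] -> levels [4 6 5 4]
Step 3: flows [0=3,1->2,2->3] -> levels [4 5 5 5]
Step 4: flows [3->0,1=2,2=3] -> levels [5 5 5 4]
Step 5: flows [0->3,1=2,2->3] -> levels [4 5 4 6]
Step 6: flows [3->0,1->2,3->2] -> levels [5 4 6 4]
Step 7: flows [0->3,2->1,2->3] -> levels [4 5 4 6]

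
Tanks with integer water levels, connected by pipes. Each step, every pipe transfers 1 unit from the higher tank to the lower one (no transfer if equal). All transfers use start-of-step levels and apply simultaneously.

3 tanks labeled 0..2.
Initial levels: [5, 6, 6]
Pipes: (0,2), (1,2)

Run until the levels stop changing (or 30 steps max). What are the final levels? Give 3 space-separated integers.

Step 1: flows [2->0,1=2] -> levels [6 6 5]
Step 2: flows [0->2,1->2] -> levels [5 5 7]
Step 3: flows [2->0,2->1] -> levels [6 6 5]
  -> period-2 cycle: step 3 state = step 1 state; never stabilizes
  -> state at step 30: (30-1) mod 2 = 1, same as step 2 -> [5 5 7]

Answer: 5 5 7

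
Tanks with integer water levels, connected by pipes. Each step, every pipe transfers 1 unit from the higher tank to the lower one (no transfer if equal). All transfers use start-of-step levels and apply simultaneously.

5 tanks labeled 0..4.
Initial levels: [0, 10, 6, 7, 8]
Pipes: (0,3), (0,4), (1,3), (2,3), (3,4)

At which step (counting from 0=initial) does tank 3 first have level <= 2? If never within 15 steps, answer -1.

Answer: -1

Derivation:
Step 1: flows [3->0,4->0,1->3,3->2,4->3] -> levels [2 9 7 7 6]
Step 2: flows [3->0,4->0,1->3,2=3,3->4] -> levels [4 8 7 6 6]
Step 3: flows [3->0,4->0,1->3,2->3,3=4] -> levels [6 7 6 7 5]
Step 4: flows [3->0,0->4,1=3,3->2,3->4] -> levels [6 7 7 4 7]
Step 5: flows [0->3,4->0,1->3,2->3,4->3] -> levels [6 6 6 8 5]
Step 6: flows [3->0,0->4,3->1,3->2,3->4] -> levels [6 7 7 4 7]
  -> period-2 cycle (repeats step 4); tank 3 never drops to <=2
Tank 3 never reaches <=2 within 15 steps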